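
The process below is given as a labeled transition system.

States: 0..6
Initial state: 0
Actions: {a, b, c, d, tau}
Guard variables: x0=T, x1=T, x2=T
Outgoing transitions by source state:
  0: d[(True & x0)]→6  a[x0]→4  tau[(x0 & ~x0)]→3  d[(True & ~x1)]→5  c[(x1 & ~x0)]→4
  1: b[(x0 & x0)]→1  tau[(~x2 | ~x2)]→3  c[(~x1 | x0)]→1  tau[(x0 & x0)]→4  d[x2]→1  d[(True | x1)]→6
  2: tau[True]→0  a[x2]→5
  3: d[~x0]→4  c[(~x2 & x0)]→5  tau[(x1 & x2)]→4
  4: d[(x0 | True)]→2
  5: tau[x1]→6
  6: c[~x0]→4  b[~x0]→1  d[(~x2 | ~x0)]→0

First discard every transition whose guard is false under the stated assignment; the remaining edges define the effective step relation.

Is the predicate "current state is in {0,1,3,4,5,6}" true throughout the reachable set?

Allowed set {0,1,3,4,5,6}
Reachable = {0,2,4,5,6}
  0: ok
  2: ✗ unsafe
  4: ok
  5: ok
  6: ok
reach 2 via a·d — violates

Answer: INVARIANT VIOLATED at state 2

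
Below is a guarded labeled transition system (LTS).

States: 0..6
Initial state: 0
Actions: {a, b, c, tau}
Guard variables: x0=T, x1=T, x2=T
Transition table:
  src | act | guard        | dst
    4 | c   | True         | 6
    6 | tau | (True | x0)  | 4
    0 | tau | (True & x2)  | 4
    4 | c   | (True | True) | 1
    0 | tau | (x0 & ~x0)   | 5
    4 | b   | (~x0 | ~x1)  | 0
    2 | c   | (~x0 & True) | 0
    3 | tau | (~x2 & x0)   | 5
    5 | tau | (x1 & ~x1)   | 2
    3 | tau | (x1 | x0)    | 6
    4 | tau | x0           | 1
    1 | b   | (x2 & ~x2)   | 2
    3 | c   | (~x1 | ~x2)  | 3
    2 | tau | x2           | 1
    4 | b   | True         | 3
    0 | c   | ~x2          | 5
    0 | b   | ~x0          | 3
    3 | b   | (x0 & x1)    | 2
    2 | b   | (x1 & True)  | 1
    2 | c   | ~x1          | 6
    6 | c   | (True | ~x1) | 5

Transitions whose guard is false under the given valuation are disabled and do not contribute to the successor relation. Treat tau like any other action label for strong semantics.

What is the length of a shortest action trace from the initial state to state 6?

Answer: 2

Analysis:
Layered search for 6:
  depth 0: {0}
  depth 1: {4}
  depth 2: {1,3,6}
depth(6)=2, e.g. tau·c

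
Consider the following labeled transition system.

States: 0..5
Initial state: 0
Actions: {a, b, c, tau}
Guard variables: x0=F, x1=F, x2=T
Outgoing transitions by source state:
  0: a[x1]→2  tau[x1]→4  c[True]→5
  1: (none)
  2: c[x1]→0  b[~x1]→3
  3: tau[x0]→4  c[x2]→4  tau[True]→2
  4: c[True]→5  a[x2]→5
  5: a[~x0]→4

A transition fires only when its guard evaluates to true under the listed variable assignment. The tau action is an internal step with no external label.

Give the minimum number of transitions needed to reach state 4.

Answer: 2

Analysis:
Breadth-first toward 4:
  Layer 0: {0}
  Layer 1: {5}
  Layer 2: {4}
depth(4)=2, e.g. c·a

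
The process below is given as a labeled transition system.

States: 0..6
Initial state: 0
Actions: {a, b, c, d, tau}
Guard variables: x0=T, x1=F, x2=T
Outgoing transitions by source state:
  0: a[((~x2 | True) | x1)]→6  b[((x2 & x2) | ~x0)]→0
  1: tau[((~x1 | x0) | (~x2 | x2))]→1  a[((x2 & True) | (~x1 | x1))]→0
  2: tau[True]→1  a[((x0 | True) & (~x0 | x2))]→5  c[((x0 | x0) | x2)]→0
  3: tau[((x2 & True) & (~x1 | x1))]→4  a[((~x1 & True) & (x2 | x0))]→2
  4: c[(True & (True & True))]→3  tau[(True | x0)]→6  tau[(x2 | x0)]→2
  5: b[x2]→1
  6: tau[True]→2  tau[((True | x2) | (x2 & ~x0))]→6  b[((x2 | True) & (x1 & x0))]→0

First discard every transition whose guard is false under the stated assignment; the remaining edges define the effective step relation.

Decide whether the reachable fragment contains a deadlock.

Answer: DEADLOCK-FREE

Analysis:
R = {0,1,2,5,6}
  0: a→6  b→0  [2 out]
  1: a→0  tau→1  [2 out]
  2: a→5  c→0  tau→1  [3 out]
  5: b→1  [1 out]
  6: tau→2  tau→6  [2 out]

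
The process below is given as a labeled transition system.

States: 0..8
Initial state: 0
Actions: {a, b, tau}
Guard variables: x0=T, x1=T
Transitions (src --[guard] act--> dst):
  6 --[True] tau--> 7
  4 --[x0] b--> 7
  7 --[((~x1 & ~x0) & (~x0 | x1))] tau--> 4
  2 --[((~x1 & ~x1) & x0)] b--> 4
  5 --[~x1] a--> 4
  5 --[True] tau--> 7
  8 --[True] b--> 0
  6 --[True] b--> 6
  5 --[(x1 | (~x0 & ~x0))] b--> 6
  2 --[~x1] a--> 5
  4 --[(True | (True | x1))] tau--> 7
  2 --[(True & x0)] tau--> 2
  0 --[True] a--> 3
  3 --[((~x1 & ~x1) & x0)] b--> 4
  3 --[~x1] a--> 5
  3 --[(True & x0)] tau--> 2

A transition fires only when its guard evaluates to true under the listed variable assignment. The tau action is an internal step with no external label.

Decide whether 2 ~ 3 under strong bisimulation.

Answer: BISIMILAR

Analysis:
Refine partition for ~:
  π0 = {{0,1,2,3,4,5,6,7,8}}
  π1 = {{0},{1,7},{2,3},{4,5,6},{8}}
  π2 = {{0},{1,7},{2,3},{4},{5,6},{8}}
stable after 3 split(s): 6 block(s)
2∈{2,3}, 3∈{2,3}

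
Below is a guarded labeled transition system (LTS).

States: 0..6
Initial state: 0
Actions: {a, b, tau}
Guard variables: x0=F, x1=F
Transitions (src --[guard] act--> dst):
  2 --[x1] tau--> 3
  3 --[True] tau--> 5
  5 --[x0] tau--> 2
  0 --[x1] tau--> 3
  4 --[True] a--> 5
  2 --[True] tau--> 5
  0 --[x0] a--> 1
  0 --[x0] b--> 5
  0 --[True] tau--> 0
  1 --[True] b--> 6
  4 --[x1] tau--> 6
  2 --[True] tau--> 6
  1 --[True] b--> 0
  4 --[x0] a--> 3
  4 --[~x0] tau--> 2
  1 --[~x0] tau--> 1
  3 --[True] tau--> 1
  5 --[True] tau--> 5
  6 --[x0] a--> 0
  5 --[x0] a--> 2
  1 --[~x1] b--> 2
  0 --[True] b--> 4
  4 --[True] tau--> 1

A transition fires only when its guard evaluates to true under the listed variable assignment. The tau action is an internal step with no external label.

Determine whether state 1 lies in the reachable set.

After dropping false guards: 14 live edges.
depth 0: {0}
depth 1: {4}  total {0,4}
depth 2: {1,2,5}  total {0,1,2,4,5}
depth 3: {6}  total {0,1,2,4,5,6}
Reachable = {0,1,2,4,5,6}
trace reaching 1: b·tau

Answer: REACHABLE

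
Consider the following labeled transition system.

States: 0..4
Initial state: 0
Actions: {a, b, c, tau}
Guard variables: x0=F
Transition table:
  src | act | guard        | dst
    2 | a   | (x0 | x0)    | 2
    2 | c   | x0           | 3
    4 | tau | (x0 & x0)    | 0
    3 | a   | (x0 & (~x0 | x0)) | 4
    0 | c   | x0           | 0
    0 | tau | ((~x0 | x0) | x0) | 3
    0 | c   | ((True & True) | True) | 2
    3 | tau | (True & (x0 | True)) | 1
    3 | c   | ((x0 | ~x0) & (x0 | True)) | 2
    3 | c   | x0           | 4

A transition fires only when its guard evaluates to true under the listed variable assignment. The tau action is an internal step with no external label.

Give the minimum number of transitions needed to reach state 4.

Layered search for 4:
  L0 = {0}
  L1 = {2,3}
  L2 = {1}
4 never appears.

Answer: UNREACHABLE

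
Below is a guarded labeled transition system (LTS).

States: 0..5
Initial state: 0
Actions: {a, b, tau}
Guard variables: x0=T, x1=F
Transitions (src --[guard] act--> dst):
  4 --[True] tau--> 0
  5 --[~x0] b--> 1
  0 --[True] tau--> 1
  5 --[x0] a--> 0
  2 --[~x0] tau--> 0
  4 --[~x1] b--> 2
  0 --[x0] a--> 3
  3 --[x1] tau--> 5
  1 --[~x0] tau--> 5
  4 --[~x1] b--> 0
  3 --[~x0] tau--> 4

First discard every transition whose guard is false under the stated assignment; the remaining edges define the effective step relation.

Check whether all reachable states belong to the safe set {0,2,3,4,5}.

Answer: INVARIANT VIOLATED at state 1

Working:
Allowed set {0,2,3,4,5}
R = {0,1,3}
  0: ok
  1: outside
  3: ok
witness against invariant: tau → 1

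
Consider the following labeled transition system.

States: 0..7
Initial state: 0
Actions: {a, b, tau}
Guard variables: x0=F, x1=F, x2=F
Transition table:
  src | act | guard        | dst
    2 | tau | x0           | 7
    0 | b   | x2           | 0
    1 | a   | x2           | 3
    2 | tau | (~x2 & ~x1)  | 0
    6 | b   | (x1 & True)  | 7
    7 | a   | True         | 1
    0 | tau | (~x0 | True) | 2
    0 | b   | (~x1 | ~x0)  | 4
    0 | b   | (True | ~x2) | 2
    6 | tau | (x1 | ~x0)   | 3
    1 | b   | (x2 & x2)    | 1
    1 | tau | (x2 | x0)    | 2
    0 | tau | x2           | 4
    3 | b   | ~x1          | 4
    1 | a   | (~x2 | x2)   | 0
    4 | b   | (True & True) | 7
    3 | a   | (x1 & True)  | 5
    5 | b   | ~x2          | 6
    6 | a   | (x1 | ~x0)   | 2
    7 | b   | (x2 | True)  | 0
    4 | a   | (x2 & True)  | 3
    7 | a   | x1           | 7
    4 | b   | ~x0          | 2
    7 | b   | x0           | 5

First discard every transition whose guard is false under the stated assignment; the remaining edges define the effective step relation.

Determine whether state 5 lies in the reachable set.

Guard filter leaves 13 enabled edge(s).
depth 0: {0}
depth 1: {2,4}  now seen {0,2,4}
depth 2: {7}  now seen {0,2,4,7}
depth 3: {1}  now seen {0,1,2,4,7}
R = {0,1,2,4,7}

Answer: UNREACHABLE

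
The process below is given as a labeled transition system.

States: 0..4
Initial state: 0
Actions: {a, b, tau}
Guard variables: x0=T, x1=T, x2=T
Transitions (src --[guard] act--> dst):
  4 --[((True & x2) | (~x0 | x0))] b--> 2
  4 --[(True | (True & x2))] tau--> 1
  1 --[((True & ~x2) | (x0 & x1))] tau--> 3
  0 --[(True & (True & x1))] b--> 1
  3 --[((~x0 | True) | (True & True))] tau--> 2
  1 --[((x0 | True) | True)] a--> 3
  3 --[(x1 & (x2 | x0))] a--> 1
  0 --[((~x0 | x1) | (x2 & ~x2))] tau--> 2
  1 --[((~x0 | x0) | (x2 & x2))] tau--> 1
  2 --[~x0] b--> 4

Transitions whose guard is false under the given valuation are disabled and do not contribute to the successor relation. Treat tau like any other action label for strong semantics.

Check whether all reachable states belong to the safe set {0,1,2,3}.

Safe = {0,1,2,3}
Reachable = {0,1,2,3}
  0: ✓
  1: ✓
  2: ✓
  3: ✓

Answer: INVARIANT HOLDS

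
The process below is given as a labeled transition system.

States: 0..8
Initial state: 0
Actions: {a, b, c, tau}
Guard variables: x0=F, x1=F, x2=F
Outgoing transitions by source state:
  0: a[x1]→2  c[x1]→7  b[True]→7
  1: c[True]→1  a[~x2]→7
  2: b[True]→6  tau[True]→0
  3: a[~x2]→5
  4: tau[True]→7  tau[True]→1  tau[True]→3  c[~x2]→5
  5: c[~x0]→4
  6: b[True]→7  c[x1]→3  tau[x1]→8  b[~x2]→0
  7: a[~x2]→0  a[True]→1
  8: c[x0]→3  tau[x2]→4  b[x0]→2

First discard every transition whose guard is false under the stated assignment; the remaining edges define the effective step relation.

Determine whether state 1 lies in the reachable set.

Answer: REACHABLE

Analysis:
15 transition(s) survive guard evaluation.
Layer 0: {0}
Layer 1: {7}  now seen {0,7}
Layer 2: {1}  now seen {0,1,7}
R = {0,1,7}
trace reaching 1: b·a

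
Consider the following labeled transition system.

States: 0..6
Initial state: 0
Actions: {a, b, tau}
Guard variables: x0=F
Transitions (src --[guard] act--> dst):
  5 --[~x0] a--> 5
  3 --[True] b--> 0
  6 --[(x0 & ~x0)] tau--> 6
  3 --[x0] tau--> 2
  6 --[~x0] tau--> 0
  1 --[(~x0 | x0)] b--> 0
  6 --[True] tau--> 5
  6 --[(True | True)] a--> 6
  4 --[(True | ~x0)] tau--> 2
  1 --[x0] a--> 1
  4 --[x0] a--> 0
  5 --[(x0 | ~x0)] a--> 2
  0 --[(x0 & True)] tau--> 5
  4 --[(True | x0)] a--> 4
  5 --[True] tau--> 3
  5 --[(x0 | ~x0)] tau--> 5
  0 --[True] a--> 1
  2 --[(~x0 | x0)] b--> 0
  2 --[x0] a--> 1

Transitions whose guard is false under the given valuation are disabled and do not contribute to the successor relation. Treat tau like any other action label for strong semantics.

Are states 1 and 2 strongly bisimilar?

Compute ~ classes (split until stable):
  round 0: {{0,1,2,3,4,5,6}}
  round 1: {{0},{1,2,3},{4,5,6}}
  round 2: {{0},{1,2,3},{4},{5},{6}}
stable after 3 split(s): 5 block(s)
1∈{1,2,3}, 2∈{1,2,3}

Answer: BISIMILAR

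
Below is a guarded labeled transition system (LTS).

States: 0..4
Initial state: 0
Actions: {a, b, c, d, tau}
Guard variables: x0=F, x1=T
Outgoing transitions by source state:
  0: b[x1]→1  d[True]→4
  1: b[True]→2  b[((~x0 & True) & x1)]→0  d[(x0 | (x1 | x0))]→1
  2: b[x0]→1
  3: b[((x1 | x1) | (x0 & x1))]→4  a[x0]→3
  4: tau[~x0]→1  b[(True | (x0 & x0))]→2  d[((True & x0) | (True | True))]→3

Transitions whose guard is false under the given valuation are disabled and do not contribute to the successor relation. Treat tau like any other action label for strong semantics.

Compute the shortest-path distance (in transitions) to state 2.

BFS to 2:
  Layer 0: {0}
  Layer 1: {1,4}
  Layer 2: {2,3}
first hit 2 at d=2 via b·b

Answer: 2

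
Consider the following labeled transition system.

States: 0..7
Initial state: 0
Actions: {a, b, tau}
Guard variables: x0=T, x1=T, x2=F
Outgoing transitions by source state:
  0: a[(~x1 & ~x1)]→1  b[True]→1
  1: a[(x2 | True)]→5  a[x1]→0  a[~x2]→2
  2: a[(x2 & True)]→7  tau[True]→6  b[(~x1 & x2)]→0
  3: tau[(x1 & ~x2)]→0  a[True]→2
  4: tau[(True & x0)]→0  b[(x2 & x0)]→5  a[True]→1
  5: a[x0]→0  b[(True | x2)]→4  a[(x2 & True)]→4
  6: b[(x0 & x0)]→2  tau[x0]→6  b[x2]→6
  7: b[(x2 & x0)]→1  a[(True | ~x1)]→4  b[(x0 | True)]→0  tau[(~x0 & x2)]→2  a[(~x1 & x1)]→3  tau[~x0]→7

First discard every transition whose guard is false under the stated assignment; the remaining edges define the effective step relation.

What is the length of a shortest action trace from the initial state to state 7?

Answer: UNREACHABLE

Trace:
BFS to 7:
  depth 0: {0}
  depth 1: {1}
  depth 2: {2,5}
  depth 3: {4,6}
7 never appears.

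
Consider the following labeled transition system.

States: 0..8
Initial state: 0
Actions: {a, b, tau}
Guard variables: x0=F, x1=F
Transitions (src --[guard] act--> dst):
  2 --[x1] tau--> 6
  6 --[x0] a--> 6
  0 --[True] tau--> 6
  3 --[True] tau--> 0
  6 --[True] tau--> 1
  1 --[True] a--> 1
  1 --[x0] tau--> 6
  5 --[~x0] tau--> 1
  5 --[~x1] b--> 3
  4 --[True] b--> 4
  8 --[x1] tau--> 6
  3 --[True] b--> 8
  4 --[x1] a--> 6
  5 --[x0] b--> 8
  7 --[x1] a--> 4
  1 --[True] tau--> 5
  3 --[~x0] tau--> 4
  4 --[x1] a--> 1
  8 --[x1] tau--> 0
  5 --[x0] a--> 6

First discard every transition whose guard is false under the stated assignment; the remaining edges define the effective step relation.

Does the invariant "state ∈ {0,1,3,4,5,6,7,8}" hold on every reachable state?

Safe = {0,1,3,4,5,6,7,8}
Reachable = {0,1,3,4,5,6,8}
  0: ✓
  1: ✓
  3: ✓
  4: ✓
  5: ✓
  6: ✓
  8: ✓

Answer: INVARIANT HOLDS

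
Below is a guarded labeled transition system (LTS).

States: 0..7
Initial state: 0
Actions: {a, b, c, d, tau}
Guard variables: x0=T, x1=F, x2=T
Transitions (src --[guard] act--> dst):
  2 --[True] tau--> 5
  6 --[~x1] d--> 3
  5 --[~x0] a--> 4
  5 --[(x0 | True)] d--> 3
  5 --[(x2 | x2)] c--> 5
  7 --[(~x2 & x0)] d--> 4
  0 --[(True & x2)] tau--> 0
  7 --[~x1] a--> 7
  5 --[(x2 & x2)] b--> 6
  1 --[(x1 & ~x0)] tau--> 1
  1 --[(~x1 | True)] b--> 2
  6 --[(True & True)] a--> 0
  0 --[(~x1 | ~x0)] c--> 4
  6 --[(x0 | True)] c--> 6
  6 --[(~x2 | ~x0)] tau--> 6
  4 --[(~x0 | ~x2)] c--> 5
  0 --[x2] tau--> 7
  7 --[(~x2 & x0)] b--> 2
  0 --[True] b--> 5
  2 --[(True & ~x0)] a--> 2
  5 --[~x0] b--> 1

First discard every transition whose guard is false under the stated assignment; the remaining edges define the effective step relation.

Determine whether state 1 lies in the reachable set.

After dropping false guards: 13 live edges.
depth 0: {0}
depth 1: {4,5,7}  cumulative {0,4,5,7}
depth 2: {3,6}  cumulative {0,3,4,5,6,7}
R = {0,3,4,5,6,7}

Answer: UNREACHABLE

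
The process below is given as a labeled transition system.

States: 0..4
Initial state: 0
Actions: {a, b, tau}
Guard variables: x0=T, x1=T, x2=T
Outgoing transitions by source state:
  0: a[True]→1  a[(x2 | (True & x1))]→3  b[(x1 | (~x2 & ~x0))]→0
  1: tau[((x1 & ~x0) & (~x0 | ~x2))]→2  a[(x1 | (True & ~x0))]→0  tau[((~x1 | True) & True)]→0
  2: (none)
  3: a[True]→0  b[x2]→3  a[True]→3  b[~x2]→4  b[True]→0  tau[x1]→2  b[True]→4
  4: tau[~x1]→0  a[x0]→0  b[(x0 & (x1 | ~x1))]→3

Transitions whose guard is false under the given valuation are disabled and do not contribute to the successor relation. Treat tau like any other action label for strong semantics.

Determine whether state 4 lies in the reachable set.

Answer: REACHABLE

Working:
13 transition(s) survive guard evaluation.
L0 = {0}
L1 = {1,3}  total {0,1,3}
L2 = {2,4}  total {0,1,2,3,4}
Reach set: {0,1,2,3,4}
Path to 4: a·b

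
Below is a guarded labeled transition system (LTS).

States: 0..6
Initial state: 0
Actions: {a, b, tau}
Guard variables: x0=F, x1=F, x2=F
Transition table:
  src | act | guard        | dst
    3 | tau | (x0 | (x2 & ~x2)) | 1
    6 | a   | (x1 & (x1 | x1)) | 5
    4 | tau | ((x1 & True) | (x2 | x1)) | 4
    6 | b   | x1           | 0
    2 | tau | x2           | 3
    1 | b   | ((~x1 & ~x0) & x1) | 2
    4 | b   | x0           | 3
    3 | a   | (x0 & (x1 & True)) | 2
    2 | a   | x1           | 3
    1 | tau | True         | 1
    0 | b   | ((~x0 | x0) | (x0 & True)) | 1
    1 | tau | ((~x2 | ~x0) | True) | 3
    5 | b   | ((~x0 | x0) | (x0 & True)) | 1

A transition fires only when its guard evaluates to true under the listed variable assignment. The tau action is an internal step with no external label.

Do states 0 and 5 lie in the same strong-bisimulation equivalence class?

Bisimulation quotient by refinement:
  round 0: {{0,1,2,3,4,5,6}}
  round 1: {{0,5},{1},{2,3,4,6}}
stable after 2 split(s): 3 block(s)
class of 0: {0,5}; class of 5: {0,5}

Answer: BISIMILAR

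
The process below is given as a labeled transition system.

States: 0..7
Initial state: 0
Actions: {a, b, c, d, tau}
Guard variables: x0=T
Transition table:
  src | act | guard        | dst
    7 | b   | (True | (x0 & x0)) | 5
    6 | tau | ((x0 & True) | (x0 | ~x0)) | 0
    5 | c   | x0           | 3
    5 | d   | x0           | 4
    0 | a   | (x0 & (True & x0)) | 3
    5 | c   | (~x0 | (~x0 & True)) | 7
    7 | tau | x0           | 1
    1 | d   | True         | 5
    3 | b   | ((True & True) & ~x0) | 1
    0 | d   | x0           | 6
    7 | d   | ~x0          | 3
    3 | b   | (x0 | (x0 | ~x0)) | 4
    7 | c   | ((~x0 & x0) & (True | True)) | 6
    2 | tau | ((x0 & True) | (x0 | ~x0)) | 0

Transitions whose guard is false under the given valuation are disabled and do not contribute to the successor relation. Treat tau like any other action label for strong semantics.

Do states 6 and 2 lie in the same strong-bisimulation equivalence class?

Bisimulation quotient by refinement:
  round 0: {{0,1,2,3,4,5,6,7}}
  round 1: {{0},{1},{2,6},{3},{4},{5},{7}}
Fixed point at round 2; 7 class(es).
6∈{2,6}, 2∈{2,6}

Answer: BISIMILAR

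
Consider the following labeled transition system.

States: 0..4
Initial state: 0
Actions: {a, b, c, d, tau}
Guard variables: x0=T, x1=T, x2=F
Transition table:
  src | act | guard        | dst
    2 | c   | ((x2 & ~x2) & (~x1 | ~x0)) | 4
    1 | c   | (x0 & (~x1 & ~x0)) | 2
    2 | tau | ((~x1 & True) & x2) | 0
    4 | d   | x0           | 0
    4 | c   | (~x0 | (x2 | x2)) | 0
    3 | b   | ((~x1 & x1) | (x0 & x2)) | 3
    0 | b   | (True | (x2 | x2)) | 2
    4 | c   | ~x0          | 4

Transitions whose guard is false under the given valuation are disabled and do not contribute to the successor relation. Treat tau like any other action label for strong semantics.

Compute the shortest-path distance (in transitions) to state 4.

Answer: UNREACHABLE

Trace:
Layered search for 4:
  Layer 0: {0}
  Layer 1: {2}
4 never appears.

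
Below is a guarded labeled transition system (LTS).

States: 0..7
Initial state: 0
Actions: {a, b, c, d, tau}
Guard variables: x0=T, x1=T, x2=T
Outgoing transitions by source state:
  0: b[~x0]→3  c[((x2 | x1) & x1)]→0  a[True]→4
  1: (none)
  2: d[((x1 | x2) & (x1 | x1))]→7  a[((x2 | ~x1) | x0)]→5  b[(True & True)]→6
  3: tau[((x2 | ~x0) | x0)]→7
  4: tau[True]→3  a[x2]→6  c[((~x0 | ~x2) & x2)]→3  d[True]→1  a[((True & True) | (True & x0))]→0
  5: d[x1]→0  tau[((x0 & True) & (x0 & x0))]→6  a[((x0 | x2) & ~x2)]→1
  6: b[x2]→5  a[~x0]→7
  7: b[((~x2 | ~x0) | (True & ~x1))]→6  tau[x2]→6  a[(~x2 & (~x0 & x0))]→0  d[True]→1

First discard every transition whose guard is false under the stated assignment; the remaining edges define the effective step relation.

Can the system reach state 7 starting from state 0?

15 transition(s) survive guard evaluation.
depth 0: {0}
depth 1: {4}  now seen {0,4}
depth 2: {1,3,6}  now seen {0,1,3,4,6}
depth 3: {5,7}  now seen {0,1,3,4,5,6,7}
Reach set: {0,1,3,4,5,6,7}
Path to 7: a·tau·tau

Answer: REACHABLE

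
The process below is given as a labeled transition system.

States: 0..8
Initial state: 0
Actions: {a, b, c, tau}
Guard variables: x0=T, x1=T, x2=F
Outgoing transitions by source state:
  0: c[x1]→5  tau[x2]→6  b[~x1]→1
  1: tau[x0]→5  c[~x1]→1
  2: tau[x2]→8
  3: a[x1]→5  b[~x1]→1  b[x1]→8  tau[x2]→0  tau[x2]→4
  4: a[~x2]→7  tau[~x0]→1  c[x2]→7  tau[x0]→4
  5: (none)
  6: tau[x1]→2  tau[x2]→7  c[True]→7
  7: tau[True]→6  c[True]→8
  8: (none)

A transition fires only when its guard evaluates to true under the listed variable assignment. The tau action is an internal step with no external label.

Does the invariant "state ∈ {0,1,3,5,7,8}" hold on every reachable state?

Answer: INVARIANT HOLDS

Trace:
Safe = {0,1,3,5,7,8}
R = {0,5}
  0: safe
  5: safe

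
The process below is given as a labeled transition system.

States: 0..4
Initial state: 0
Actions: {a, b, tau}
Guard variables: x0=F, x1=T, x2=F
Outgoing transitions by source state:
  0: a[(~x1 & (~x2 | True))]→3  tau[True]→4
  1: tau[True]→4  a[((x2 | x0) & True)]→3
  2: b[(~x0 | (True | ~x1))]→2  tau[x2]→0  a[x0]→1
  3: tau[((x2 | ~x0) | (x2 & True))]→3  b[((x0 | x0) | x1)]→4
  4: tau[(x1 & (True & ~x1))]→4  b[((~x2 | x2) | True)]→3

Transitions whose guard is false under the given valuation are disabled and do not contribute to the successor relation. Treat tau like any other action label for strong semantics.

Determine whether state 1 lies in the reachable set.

After dropping false guards: 6 live edges.
depth 0: {0}
depth 1: {4}  now seen {0,4}
depth 2: {3}  now seen {0,3,4}
Reachable = {0,3,4}

Answer: UNREACHABLE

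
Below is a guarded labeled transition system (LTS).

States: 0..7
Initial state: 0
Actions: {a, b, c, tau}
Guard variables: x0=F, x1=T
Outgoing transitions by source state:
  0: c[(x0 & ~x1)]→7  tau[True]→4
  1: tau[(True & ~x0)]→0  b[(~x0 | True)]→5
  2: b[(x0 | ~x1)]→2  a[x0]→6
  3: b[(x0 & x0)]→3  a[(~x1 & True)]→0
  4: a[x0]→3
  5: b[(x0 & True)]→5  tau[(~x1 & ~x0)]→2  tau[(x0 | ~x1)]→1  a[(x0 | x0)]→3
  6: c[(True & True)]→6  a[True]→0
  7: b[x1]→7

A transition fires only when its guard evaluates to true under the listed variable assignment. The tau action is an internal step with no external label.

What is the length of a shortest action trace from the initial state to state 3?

Answer: UNREACHABLE

Trace:
Layered search for 3:
  depth 0: {0}
  depth 1: {4}
3 never appears.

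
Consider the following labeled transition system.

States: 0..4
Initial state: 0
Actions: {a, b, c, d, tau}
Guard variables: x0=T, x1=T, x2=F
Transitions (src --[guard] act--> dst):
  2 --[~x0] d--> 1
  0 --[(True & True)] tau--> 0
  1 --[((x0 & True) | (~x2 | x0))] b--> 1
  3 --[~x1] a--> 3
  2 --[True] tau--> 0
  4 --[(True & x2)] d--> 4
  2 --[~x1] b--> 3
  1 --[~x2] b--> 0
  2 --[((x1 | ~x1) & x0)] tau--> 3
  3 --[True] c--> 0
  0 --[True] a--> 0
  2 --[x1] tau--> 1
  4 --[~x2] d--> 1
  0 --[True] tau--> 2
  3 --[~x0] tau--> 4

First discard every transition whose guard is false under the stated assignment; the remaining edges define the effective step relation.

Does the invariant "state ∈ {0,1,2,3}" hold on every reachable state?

Safe = {0,1,2,3}
Reach set: {0,1,2,3}
  0: safe
  1: safe
  2: safe
  3: safe

Answer: INVARIANT HOLDS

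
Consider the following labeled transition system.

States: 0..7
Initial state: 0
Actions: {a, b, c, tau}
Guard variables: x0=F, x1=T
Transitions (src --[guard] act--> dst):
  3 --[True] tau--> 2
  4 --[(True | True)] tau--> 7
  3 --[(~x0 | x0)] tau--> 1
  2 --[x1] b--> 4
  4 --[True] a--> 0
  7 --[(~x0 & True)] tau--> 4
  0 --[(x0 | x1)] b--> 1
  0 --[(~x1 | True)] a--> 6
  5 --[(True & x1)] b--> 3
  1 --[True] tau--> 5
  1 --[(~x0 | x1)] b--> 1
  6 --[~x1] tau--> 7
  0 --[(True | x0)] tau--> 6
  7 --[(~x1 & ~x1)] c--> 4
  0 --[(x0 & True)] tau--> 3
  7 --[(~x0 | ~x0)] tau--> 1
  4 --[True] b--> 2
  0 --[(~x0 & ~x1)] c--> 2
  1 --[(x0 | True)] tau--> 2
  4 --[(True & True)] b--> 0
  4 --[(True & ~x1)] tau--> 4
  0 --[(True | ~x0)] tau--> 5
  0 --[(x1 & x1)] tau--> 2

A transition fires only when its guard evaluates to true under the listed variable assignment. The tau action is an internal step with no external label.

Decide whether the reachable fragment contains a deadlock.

Reachable = {0,1,2,3,4,5,6,7}
  0: a→6  b→1  tau→2  tau→5  tau→6  [5 exit(s)]
  1: b→1  tau→2  tau→5  [3 exit(s)]
  2: b→4  [1 exit(s)]
  3: tau→1  tau→2  [2 exit(s)]
  4: a→0  b→0  b→2  tau→7  [4 exit(s)]
  5: b→3  [1 exit(s)]
  6: ∅  [no exit]
  7: tau→1  tau→4  [2 exit(s)]
Path to 6: a

Answer: DEADLOCK at state 6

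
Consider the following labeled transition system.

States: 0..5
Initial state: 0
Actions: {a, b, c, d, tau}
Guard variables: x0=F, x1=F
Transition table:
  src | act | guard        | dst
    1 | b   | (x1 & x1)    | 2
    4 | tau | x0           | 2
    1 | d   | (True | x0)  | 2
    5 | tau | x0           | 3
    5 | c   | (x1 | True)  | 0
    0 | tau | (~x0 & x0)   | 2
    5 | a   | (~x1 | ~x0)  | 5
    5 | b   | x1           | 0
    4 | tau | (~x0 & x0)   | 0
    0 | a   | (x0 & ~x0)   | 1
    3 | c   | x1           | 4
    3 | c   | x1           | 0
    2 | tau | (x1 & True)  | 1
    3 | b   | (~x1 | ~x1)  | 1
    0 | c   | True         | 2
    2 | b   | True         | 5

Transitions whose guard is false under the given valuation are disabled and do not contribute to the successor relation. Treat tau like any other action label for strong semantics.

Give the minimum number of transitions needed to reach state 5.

Answer: 2

Analysis:
Layered search for 5:
  Layer 0: {0}
  Layer 1: {2}
  Layer 2: {5}
depth(5)=2, e.g. c·b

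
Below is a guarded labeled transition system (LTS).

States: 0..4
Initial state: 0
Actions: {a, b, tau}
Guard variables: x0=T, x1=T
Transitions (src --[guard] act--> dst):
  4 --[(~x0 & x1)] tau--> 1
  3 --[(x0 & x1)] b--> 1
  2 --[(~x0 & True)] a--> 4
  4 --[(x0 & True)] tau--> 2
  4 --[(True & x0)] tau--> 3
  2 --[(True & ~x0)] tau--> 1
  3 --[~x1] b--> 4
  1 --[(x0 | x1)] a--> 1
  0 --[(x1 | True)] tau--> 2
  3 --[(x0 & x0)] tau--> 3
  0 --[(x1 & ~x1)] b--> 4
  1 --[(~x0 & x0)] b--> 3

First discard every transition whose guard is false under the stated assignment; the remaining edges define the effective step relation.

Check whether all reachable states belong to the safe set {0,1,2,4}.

Answer: INVARIANT HOLDS

Trace:
Safe = {0,1,2,4}
R = {0,2}
  0: ok
  2: ok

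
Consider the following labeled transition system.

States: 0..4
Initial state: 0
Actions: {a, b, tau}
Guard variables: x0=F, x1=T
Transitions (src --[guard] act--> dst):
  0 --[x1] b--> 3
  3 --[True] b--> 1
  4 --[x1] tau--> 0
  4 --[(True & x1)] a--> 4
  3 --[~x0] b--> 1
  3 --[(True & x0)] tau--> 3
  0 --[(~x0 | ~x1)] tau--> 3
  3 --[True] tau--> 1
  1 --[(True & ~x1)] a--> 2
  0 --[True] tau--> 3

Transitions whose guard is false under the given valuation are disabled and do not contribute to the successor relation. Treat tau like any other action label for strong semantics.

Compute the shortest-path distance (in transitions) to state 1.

Breadth-first toward 1:
  L0 = {0}
  L1 = {3}
  L2 = {1}
first hit 1 at d=2 via b·b

Answer: 2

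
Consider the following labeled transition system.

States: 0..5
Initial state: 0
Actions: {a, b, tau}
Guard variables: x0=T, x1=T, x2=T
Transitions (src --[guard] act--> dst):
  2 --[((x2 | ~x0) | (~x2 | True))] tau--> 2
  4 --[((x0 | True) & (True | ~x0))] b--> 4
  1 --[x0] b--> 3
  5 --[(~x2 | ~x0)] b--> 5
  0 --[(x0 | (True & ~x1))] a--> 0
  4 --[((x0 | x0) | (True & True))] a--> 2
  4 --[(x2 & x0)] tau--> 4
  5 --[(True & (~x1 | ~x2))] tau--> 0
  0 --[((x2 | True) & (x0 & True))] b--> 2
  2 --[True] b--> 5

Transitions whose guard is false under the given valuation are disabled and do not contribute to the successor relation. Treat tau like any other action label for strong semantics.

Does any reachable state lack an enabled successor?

R = {0,2,5}
  0: a→0  b→2  [deg 2]
  2: b→5  tau→2  [deg 2]
  5: ∅  [deadlock]
trace reaching 5: b·b

Answer: DEADLOCK at state 5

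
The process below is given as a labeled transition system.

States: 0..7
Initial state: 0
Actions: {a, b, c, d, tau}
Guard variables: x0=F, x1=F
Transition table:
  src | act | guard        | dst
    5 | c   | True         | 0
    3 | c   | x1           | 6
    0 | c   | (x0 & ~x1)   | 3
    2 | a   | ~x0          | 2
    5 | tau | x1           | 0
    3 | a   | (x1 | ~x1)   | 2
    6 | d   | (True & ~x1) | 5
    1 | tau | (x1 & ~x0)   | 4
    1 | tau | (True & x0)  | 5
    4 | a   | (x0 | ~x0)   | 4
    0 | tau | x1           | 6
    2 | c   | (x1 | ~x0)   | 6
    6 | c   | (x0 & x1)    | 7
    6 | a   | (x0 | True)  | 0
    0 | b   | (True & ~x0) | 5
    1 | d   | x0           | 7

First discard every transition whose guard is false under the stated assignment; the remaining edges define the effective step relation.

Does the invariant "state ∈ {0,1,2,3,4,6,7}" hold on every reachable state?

Allowed set {0,1,2,3,4,6,7}
R = {0,5}
  0: ok
  5: outside
reach 5 via b — violates

Answer: INVARIANT VIOLATED at state 5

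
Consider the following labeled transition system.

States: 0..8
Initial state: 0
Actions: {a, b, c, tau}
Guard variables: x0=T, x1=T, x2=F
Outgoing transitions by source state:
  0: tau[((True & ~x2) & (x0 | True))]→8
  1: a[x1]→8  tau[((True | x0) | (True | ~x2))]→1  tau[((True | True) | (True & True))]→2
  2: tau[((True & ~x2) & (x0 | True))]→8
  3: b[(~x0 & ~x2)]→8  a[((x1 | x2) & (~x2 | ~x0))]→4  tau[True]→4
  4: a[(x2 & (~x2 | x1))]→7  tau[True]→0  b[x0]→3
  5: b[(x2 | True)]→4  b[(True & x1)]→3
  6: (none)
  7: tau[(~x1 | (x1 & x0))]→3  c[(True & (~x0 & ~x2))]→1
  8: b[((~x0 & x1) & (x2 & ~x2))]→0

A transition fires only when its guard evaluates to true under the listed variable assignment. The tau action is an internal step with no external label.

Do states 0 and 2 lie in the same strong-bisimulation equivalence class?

Answer: BISIMILAR

Working:
Bisimulation quotient by refinement:
  P[0] = {{0,1,2,3,4,5,6,7,8}}
  P[1] = {{0,2,7},{1,3},{4},{5},{6,8}}
  P[2] = {{0,2},{1},{3},{4},{5},{6,8},{7}}
Fixed point at round 3; 7 class(es).
0∈{0,2}, 2∈{0,2}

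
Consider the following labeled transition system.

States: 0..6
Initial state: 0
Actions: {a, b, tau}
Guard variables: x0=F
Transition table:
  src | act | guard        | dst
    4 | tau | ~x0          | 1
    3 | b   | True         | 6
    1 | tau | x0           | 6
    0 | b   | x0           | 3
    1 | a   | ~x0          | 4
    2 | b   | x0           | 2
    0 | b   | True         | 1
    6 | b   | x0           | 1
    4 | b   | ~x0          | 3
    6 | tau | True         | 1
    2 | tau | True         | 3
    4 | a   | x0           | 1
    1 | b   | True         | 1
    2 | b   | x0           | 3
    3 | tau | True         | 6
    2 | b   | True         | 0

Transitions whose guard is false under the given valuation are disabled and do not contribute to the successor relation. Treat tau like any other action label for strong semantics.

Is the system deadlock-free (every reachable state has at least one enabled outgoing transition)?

Reachable = {0,1,3,4,6}
  0: b→1  [1 exit(s)]
  1: a→4  b→1  [2 exit(s)]
  3: b→6  tau→6  [2 exit(s)]
  4: b→3  tau→1  [2 exit(s)]
  6: tau→1  [1 exit(s)]

Answer: DEADLOCK-FREE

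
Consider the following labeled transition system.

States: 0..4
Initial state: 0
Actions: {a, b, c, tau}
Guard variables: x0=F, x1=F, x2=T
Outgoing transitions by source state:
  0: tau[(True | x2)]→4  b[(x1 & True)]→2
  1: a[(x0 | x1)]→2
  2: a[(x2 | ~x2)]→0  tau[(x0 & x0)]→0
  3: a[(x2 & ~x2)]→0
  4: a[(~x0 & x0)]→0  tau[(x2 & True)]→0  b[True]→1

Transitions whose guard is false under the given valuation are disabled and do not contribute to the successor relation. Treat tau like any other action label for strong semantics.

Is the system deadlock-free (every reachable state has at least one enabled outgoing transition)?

R = {0,1,4}
  0: tau→4  [1 exit(s)]
  1: ∅  [no exit]
  4: b→1  tau→0  [2 exit(s)]
witness 1: tau·b

Answer: DEADLOCK at state 1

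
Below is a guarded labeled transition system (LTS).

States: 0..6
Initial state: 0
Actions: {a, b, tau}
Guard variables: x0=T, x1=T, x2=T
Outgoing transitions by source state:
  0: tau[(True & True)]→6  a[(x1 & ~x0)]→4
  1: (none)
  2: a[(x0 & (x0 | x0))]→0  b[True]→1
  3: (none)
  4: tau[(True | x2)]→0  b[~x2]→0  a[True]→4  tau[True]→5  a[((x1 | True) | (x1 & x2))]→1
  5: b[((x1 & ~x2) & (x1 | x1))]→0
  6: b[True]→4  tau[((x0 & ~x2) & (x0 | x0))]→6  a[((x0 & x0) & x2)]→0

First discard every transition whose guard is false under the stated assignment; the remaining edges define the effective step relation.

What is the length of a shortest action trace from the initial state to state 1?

Answer: 3

Working:
BFS to 1:
  depth 0: {0}
  depth 1: {6}
  depth 2: {4}
  depth 3: {1,5}
first hit 1 at d=3 via tau·b·a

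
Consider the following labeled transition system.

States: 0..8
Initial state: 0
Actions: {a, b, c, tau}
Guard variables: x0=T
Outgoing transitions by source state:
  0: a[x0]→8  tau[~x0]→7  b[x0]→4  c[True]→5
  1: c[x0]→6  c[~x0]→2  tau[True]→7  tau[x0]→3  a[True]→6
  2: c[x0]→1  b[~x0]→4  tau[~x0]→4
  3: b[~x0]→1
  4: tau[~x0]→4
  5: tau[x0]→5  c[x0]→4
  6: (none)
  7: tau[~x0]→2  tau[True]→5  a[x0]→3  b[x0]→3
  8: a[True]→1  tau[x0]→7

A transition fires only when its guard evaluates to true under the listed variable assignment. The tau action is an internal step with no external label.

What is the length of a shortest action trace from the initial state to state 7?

Answer: 2

Working:
Layered search for 7:
  depth 0: {0}
  depth 1: {4,5,8}
  depth 2: {1,7}
first hit 7 at d=2 via a·tau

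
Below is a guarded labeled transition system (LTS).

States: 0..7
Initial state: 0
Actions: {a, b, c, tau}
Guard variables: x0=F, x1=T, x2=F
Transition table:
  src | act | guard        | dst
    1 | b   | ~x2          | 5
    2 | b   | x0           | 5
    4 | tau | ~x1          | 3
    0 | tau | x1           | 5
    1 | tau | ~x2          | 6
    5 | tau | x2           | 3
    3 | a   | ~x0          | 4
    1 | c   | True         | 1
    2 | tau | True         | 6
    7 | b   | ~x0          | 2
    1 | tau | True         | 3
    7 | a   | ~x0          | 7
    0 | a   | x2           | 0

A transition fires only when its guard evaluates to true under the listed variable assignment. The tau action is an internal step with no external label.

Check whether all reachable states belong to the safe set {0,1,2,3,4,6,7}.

Safe = {0,1,2,3,4,6,7}
Reach set: {0,5}
  0: ✓
  5: outside
counterexample path to 5: tau

Answer: INVARIANT VIOLATED at state 5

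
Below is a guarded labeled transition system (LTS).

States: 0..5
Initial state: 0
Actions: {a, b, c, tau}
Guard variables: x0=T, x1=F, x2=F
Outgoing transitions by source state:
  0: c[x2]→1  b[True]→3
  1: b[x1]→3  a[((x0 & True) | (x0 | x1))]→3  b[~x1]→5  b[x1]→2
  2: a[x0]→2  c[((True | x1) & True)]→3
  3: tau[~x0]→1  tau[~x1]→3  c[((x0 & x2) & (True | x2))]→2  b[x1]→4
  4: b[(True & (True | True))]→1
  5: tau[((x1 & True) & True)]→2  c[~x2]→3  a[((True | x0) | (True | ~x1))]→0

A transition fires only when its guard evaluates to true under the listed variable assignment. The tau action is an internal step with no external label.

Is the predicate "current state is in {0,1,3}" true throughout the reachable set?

Allowed set {0,1,3}
Reachable = {0,3}
  0: safe
  3: safe

Answer: INVARIANT HOLDS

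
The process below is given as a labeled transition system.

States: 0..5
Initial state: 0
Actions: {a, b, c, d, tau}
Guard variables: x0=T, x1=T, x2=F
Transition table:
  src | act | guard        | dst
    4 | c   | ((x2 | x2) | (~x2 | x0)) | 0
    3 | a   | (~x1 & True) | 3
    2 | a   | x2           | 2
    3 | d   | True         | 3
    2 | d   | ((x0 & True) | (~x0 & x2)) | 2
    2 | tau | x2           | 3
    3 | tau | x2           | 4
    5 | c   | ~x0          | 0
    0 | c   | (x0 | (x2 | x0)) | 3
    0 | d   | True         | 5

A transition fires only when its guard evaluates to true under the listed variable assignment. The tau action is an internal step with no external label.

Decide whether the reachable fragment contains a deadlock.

R = {0,3,5}
  0: c→3  d→5  [deg 2]
  3: d→3  [deg 1]
  5: ∅  [STUCK]
witness 5: d

Answer: DEADLOCK at state 5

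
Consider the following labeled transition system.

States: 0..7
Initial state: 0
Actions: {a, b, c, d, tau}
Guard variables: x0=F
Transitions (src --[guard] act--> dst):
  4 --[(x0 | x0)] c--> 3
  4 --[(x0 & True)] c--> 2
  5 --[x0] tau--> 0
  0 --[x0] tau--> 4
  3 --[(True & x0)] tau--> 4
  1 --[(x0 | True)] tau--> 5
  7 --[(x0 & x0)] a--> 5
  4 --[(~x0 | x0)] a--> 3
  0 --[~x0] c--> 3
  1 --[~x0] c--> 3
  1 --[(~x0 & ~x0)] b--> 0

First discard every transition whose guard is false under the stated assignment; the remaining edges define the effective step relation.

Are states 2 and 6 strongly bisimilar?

Refine partition for ~:
  π0 = {{0,1,2,3,4,5,6,7}}
  π1 = {{0},{1},{2,3,5,6,7},{4}}
Fixed point at round 2; 4 class(es).
[2]={2,3,5,6,7}  [6]={2,3,5,6,7}

Answer: BISIMILAR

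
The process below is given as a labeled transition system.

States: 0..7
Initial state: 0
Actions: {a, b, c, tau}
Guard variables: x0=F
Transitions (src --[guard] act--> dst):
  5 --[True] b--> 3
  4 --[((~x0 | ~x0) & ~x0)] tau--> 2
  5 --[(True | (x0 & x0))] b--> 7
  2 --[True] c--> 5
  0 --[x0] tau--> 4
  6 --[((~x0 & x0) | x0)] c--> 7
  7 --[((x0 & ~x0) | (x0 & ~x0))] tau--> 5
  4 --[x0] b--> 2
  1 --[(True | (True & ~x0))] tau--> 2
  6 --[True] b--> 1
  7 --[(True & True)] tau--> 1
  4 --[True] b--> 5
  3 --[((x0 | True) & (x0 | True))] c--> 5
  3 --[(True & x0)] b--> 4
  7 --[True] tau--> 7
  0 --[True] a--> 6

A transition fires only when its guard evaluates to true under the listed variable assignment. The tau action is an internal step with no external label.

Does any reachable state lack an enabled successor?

R = {0,1,2,3,5,6,7}
  0: a→6  [deg 1]
  1: tau→2  [deg 1]
  2: c→5  [deg 1]
  3: c→5  [deg 1]
  5: b→3  b→7  [deg 2]
  6: b→1  [deg 1]
  7: tau→1  tau→7  [deg 2]

Answer: DEADLOCK-FREE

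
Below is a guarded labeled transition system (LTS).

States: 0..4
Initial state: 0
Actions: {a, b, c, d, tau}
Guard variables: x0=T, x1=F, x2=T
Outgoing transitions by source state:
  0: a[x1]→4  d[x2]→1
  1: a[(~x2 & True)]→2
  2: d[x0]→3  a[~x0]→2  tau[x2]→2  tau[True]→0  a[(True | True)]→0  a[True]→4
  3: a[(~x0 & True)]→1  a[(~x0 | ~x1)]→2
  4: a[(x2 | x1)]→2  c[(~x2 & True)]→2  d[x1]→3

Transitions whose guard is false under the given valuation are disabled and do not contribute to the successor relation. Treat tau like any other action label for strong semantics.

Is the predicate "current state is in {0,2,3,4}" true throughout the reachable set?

Inv-set: {0,2,3,4}
Reach set: {0,1}
  0: ✓
  1: outside
counterexample path to 1: d

Answer: INVARIANT VIOLATED at state 1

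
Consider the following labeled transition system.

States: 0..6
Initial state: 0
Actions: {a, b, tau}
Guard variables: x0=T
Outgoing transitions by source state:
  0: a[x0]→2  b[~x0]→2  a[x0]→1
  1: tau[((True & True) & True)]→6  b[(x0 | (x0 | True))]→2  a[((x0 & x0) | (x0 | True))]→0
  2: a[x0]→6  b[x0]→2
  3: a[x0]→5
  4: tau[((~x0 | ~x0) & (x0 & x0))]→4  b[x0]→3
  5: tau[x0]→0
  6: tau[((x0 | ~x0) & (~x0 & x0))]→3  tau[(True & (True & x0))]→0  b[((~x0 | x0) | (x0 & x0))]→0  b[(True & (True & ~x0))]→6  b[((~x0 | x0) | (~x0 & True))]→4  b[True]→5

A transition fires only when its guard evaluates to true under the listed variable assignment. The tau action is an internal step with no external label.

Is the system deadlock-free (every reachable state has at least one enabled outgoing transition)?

Reachable = {0,1,2,3,4,5,6}
  0: a→1  a→2  [deg 2]
  1: a→0  b→2  tau→6  [deg 3]
  2: a→6  b→2  [deg 2]
  3: a→5  [deg 1]
  4: b→3  [deg 1]
  5: tau→0  [deg 1]
  6: b→0  b→4  b→5  tau→0  [deg 4]

Answer: DEADLOCK-FREE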